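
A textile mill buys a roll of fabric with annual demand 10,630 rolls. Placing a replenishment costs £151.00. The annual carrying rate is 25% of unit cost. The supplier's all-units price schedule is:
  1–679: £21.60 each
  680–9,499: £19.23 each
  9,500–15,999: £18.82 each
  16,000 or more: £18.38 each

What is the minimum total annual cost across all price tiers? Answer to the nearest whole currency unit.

TC* ≈ £208,343

Holding cost per unit per year at price C is H = 0.25·C.
For each price level, check whether its EOQ is feasible; otherwise the best quantity at that price is the breakpoint.
Tier 1 (£21.60): EOQ = 771.0 exceeds tier's upper bound 679, so this tier is dominated.
EOQ at £19.23 = 817.2 (feasible in tier 2): TC = 10,630×£19.23 + (10,630/817.2)×151 + (817.2/2)×0.25×£19.23 = £208,343.43.
EOQ at £18.82 = 826.0 < 9500, so use break Q=9500: TC = 10,630×£18.82 + (10,630/9500.0)×151 + (9500.0/2)×0.25×£18.82 = £222,574.31.
EOQ at £18.38 = 835.8 < 16000, so use break Q=16000: TC = 10,630×£18.38 + (10,630/16000.0)×151 + (16000.0/2)×0.25×£18.38 = £232,239.72.
Lowest total cost among the candidates is at Q = 817.2.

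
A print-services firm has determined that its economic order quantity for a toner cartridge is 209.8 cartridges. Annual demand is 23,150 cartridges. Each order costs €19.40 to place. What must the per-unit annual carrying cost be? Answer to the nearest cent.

H ≈ €20.41

The basic EOQ model gives Q* = √(2DS/H); rearrange for the unknown.
From Q* = √(2DS/H): H = 2DS / Q*² = 2 × 23,150 × 19.4 / 209.8² = 20.4067.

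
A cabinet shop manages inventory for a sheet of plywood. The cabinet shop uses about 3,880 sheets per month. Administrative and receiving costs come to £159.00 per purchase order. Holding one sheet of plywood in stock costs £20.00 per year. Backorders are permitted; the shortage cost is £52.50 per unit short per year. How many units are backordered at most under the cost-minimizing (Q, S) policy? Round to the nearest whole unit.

Annual demand D = 3,880 × 12 = 46,560.
With planned backorders, Q* = √(2DS/H) · √((H+B)/B).
√(2DS/H) = √(2 × 46,560 × 159 / 20) = 860.409.
√((H+B)/B) = √((20+52.5)/52.5) = 1.1751.
Q* ≈ 1011.101.
S* = Q* · H/(H+B) = 1011.101 × 20/72.5 ≈ 278.924.

S* ≈ 279 sheets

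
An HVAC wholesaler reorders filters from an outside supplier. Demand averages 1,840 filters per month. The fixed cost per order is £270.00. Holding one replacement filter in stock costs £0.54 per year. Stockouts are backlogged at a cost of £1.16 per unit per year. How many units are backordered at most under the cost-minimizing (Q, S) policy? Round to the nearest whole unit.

Annual demand D = 1,840 × 12 = 22,080.
With planned backorders, Q* = √(2DS/H) · √((H+B)/B).
√(2DS/H) = √(2 × 22,080 × 270 / 0.54) = 4698.936.
√((H+B)/B) = √((0.54+1.16)/1.16) = 1.2106.
Q* ≈ 5688.464.
S* = Q* · H/(H+B) = 5688.464 × 0.54/1.7 ≈ 1806.924.

S* ≈ 1,807 filters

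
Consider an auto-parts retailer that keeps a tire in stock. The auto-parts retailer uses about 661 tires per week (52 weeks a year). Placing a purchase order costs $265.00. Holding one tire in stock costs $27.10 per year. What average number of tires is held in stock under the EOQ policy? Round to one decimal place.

Average inventory ≈ 409.9 tires

Annual demand D = 661 × 52 = 34,372.
EOQ = √(2DS/H) = √(2 × 34,372 × 265 / 27.1) ≈ 819.89.
Average inventory = Q*/2 ≈ 819.89 / 2 = 409.945.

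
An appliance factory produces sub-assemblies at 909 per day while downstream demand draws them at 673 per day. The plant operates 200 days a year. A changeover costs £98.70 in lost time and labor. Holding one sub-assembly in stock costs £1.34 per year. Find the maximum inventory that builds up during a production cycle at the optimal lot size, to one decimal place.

Annual demand D = 673 × 200 = 134,600.
Production build-up factor (1 − d/p) = 1 − 673/909 = 0.2596.
Q* = √(2DS / (H(1 − d/p))) = √(2 × 134,600 × 98.7 / (1.34 × 0.2596)).
= √(26,570,040 / 0.3479) ≈ 8739.159.
Maximum inventory = Q*(1 − d/p) = 8739.159 × 0.2596 ≈ 2268.913.

I_max ≈ 2,268.9 sub-assemblies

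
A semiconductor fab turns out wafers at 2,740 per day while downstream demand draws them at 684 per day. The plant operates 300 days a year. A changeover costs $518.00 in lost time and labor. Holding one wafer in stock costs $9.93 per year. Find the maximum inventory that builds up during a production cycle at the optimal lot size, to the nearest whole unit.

I_max ≈ 4,008 wafers

Annual demand D = 684 × 300 = 205,200.
Production build-up factor (1 − d/p) = 1 − 684/2,740 = 0.7504.
Q* = √(2DS / (H(1 − d/p))) = √(2 × 205,200 × 518 / (9.93 × 0.7504)).
= √(212,587,200 / 7.4511) ≈ 5341.431.
Maximum inventory = Q*(1 − d/p) = 5341.431 × 0.7504 ≈ 4008.023.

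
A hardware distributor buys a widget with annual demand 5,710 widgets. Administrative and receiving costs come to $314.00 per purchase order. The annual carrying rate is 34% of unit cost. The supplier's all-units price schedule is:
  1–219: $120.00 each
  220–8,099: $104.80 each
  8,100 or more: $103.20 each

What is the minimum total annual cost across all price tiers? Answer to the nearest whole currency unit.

TC* ≈ $609,712

Holding cost per unit per year at price C is H = 0.34·C.
Evaluate total cost at each tier's feasible EOQ or, if the EOQ is below the tier, at the tier's minimum quantity.
Tier 1 ($120.00): EOQ = 296.5 exceeds tier's upper bound 219, so this tier is dominated.
EOQ at $104.80 = 317.2 (feasible in tier 2): TC = 5,710×$104.80 + (5,710/317.2)×314 + (317.2/2)×0.34×$104.80 = $609,711.63.
EOQ at $103.20 = 319.7 < 8100, so use break Q=8100: TC = 5,710×$103.20 + (5,710/8100.0)×314 + (8100.0/2)×0.34×$103.20 = $731,599.75.
Lowest total cost among the candidates is at Q = 317.2.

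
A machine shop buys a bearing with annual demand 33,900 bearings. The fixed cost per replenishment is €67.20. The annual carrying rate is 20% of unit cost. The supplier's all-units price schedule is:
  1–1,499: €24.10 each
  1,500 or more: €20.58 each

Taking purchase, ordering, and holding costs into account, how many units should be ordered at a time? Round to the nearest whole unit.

Holding cost per unit per year at price C is H = 0.20·C.
Candidates are each tier's EOQ (if it falls in that tier) and each price-break quantity.
EOQ at €24.10 = 972.2 (feasible in tier 1): TC = 33,900×€24.10 + (33,900/972.2)×67.2 + (972.2/2)×0.20×€24.10 = €821,676.22.
EOQ at €20.58 = 1052.1 < 1500, so use break Q=1500: TC = 33,900×€20.58 + (33,900/1500.0)×67.2 + (1500.0/2)×0.20×€20.58 = €702,267.72.
Lowest total cost is €702,267.72 at Q = 1500.0.

Q* ≈ 1,500 bearings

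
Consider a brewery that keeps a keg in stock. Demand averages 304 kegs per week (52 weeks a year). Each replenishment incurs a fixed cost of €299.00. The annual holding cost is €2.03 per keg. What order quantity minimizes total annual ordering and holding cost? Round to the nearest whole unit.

Q* ≈ 2,158 kegs

Annual demand D = 304 × 52 = 15,808.
EOQ = √(2DS / H) = √(2 × 15,808 × 299 / 2.03).
= √(9,453,184 / 2.03) = √4,656,740.8867 ≈ 2157.948.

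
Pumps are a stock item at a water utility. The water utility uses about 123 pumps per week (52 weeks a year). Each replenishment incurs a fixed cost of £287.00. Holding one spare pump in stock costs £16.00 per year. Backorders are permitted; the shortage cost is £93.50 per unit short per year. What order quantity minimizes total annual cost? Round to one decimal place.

Q* ≈ 518.4 pumps

Annual demand D = 123 × 52 = 6,396.
With planned backorders, Q* = √(2DS/H) · √((H+B)/B).
√(2DS/H) = √(2 × 6,396 × 287 / 16) = 479.016.
√((H+B)/B) = √((16+93.5)/93.5) = 1.0822.
Q* ≈ 518.384.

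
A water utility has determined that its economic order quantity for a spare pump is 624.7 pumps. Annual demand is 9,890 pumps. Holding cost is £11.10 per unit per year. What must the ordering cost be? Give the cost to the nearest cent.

Invert the EOQ relation Q*² = 2DS/H.
From Q* = √(2DS/H): S = Q*²H / (2D) = 624.7² × 11.1 / (2 × 9,890) = 218.9978.

S ≈ £219.00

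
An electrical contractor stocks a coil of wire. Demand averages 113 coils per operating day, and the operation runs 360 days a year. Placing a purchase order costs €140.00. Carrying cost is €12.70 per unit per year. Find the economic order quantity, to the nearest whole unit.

Q* ≈ 947 coils

Annual demand D = 113 × 360 = 40,680.
EOQ = √(2DS / H) = √(2 × 40,680 × 140 / 12.7).
= √(11,390,400 / 12.7) = √896,881.8898 ≈ 947.038.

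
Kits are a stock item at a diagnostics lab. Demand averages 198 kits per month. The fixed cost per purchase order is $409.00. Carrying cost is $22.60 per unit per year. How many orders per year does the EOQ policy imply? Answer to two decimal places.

Annual demand D = 198 × 12 = 2,376.
EOQ = √(2DS/H) = √(2 × 2,376 × 409 / 22.6) ≈ 293.26.
Orders per year = D / Q* = 2,376 / 293.26 ≈ 8.102.

N ≈ 8.10 orders per year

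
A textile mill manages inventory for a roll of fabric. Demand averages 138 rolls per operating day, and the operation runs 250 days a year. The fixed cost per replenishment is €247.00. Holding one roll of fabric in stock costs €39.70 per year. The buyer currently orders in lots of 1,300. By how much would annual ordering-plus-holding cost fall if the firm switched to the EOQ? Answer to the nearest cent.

Annual demand D = 138 × 250 = 34,500.
EOQ = √(2DS/H) = √(2 × 34,500 × 247 / 39.7) ≈ 655.21.
Cost at Q* = (D/Q*)S + (Q*/2)H = √(2DSH) ≈ €26,011.67.
Cost at Q = 1,300: (34,500/1,300)×247 + (1,300/2)×39.7 = €6,555.00 + €25,805.00 = €32,360.00.
Excess = €32,360.00 − €26,011.67 = €6,348.33.

Extra cost ≈ €6,348.33 per year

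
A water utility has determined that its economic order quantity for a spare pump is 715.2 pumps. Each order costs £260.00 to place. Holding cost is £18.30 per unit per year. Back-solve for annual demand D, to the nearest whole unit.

Squaring Q* = √(2DS/H) gives Q*² = 2DS/H.
From Q* = √(2DS/H): D = Q*²H / (2S) = 715.2² × 18.3 / (2 × 260) = 18001.254.

D ≈ 18,001 pumps per year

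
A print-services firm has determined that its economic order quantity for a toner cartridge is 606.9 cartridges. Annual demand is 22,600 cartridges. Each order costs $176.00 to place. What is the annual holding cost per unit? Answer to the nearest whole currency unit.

Squaring Q* = √(2DS/H) gives Q*² = 2DS/H.
From Q* = √(2DS/H): H = 2DS / Q*² = 2 × 22,600 × 176 / 606.9² = 21.5982.

H ≈ $22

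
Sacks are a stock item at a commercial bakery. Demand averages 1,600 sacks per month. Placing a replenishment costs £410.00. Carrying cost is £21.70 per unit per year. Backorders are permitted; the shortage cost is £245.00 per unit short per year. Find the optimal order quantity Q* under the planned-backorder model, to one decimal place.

Annual demand D = 1,600 × 12 = 19,200.
With planned backorders, Q* = √(2DS/H) · √((H+B)/B).
√(2DS/H) = √(2 × 19,200 × 410 / 21.7) = 851.780.
√((H+B)/B) = √((21.7+245)/245) = 1.0433.
Q* ≈ 888.702.

Q* ≈ 888.7 sacks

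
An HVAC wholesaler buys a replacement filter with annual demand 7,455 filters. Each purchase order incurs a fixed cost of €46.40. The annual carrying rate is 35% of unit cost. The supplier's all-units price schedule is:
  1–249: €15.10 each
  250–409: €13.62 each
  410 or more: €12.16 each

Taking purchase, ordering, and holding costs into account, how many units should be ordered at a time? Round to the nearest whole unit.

Holding cost per unit per year at price C is H = 0.35·C.
For each price level, check whether its EOQ is feasible; otherwise the best quantity at that price is the breakpoint.
Tier 1 (€15.10): EOQ = 361.8 exceeds tier's upper bound 249, so this tier is dominated.
EOQ at €13.62 = 381.0 (feasible in tier 2): TC = 7,455×€13.62 + (7,455/381.0)×46.4 + (381.0/2)×0.35×€13.62 = €103,353.12.
EOQ at €12.16 = 403.2 < 410, so use break Q=410: TC = 7,455×€12.16 + (7,455/410.0)×46.4 + (410.0/2)×0.35×€12.16 = €92,368.97.
Lowest total cost is €92,368.97 at Q = 410.0.

Q* ≈ 410 filters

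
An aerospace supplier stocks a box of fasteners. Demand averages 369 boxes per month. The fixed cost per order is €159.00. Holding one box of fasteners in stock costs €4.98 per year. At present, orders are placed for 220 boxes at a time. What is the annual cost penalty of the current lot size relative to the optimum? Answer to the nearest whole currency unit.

Extra cost ≈ €1,100 per year

Annual demand D = 369 × 12 = 4,428.
EOQ = √(2DS/H) = √(2 × 4,428 × 159 / 4.98) ≈ 531.74.
Cost at Q* = (D/Q*)S + (Q*/2)H = √(2DSH) ≈ €2,648.09.
Cost at Q = 220: (4,428/220)×159 + (220/2)×4.98 = €3,200.24 + €547.80 = €3,748.04.
Excess = €3,748.04 − €2,648.09 = €1,099.95.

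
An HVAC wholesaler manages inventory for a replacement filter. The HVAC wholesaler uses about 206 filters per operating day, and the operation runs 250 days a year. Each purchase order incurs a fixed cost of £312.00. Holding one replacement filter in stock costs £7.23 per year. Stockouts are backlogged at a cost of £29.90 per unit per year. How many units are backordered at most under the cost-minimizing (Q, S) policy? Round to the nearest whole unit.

S* ≈ 457 filters

Annual demand D = 206 × 250 = 51,500.
With planned backorders, Q* = √(2DS/H) · √((H+B)/B).
√(2DS/H) = √(2 × 51,500 × 312 / 7.23) = 2108.273.
√((H+B)/B) = √((7.23+29.9)/29.9) = 1.1144.
Q* ≈ 2349.382.
S* = Q* · H/(H+B) = 2349.382 × 7.23/37.13 ≈ 457.475.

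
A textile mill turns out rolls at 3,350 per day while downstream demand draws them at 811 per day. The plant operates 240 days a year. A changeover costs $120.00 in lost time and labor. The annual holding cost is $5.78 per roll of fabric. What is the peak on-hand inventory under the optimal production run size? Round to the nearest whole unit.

Annual demand D = 811 × 240 = 194,640.
Production build-up factor (1 − d/p) = 1 − 811/3,350 = 0.7579.
Q* = √(2DS / (H(1 − d/p))) = √(2 × 194,640 × 120 / (5.78 × 0.7579)).
= √(46,713,600 / 4.3807) ≈ 3265.493.
Maximum inventory = Q*(1 − d/p) = 3265.493 × 0.7579 ≈ 2474.952.

I_max ≈ 2,475 rolls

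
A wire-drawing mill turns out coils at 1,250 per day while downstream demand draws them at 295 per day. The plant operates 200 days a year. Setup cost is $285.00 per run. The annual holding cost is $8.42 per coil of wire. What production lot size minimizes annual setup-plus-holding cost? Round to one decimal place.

Annual demand D = 295 × 200 = 59,000.
Production build-up factor (1 − d/p) = 1 − 295/1,250 = 0.7640.
Q* = √(2DS / (H(1 − d/p))) = √(2 × 59,000 × 285 / (8.42 × 0.7640)).
= √(33,630,000 / 6.4329) ≈ 2286.445.

Q* ≈ 2,286.4 coils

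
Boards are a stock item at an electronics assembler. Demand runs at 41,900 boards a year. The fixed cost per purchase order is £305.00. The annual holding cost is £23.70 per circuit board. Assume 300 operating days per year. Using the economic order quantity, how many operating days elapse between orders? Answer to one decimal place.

EOQ = √(2DS/H) = √(2 × 41,900 × 305 / 23.7) ≈ 1038.48.
Cycle time = Q*/D × 300 = 1038.48 / 41,900 × 300 ≈ 7.435 days.

T ≈ 7.4 days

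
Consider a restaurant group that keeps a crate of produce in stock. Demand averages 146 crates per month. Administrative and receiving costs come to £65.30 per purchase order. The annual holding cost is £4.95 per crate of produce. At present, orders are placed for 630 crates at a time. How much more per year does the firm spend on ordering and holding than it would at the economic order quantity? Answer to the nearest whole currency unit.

Annual demand D = 146 × 12 = 1,752.
EOQ = √(2DS/H) = √(2 × 1,752 × 65.3 / 4.95) ≈ 215.00.
Cost at Q* = (D/Q*)S + (Q*/2)H = √(2DSH) ≈ £1,064.24.
Cost at Q = 630: (1,752/630)×65.3 + (630/2)×4.95 = £181.60 + £1,559.25 = £1,740.85.
Excess = £1,740.85 − £1,064.24 = £676.60.

Extra cost ≈ £677 per year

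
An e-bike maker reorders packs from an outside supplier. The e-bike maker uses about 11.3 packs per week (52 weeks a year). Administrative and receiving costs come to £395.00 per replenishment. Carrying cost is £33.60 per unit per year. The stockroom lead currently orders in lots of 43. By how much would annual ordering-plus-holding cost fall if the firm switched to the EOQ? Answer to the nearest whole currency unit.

Annual demand D = 11.3 × 52 = 587.6.
EOQ = √(2DS/H) = √(2 × 587.6 × 395 / 33.6) ≈ 117.54.
Cost at Q* = (D/Q*)S + (Q*/2)H = √(2DSH) ≈ £3,949.34.
Cost at Q = 43: (587.6/43)×395 + (43/2)×33.6 = £5,397.72 + £722.40 = £6,120.12.
Excess = £6,120.12 − £3,949.34 = £2,170.78.

Extra cost ≈ £2,171 per year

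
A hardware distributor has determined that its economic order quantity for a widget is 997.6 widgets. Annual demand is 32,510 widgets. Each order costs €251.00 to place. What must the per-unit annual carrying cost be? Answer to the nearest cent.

H ≈ €16.40

Invert the EOQ relation Q*² = 2DS/H.
From Q* = √(2DS/H): H = 2DS / Q*² = 2 × 32,510 × 251 / 997.6² = 16.3986.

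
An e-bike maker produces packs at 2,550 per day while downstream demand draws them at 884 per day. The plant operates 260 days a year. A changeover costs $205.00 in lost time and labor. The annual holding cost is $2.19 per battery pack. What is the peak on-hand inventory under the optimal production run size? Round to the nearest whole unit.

I_max ≈ 5,302 packs

Annual demand D = 884 × 260 = 229,840.
Production build-up factor (1 − d/p) = 1 − 884/2,550 = 0.6533.
Q* = √(2DS / (H(1 − d/p))) = √(2 × 229,840 × 205 / (2.19 × 0.6533)).
= √(94,234,400 / 1.4308) ≈ 8115.500.
Maximum inventory = Q*(1 − d/p) = 8115.500 × 0.6533 ≈ 5302.127.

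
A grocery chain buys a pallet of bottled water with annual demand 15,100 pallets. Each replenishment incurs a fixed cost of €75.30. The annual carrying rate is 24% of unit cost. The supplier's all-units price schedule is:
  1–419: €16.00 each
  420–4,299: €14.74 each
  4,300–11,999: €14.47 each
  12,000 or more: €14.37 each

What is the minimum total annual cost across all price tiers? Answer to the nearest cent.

Holding cost per unit per year at price C is H = 0.24·C.
For each price level, check whether its EOQ is feasible; otherwise the best quantity at that price is the breakpoint.
Tier 1 (€16.00): EOQ = 769.5 exceeds tier's upper bound 419, so this tier is dominated.
EOQ at €14.74 = 801.8 (feasible in tier 2): TC = 15,100×€14.74 + (15,100/801.8)×75.3 + (801.8/2)×0.24×€14.74 = €225,410.32.
EOQ at €14.47 = 809.2 < 4300, so use break Q=4300: TC = 15,100×€14.47 + (15,100/4300.0)×75.3 + (4300.0/2)×0.24×€14.47 = €226,227.95.
EOQ at €14.37 = 812.0 < 12000, so use break Q=12000: TC = 15,100×€14.37 + (15,100/12000.0)×75.3 + (12000.0/2)×0.24×€14.37 = €237,774.55.
Lowest total cost among the candidates is at Q = 801.8.

TC* ≈ €225,410.32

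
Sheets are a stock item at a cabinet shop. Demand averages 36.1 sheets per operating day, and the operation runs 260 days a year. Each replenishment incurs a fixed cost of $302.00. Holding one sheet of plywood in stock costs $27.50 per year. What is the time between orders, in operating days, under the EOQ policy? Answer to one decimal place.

Annual demand D = 36.1 × 260 = 9,386.
Q* = √(2DS/H) = √(2 × 9,386 × 302 / 27.5) ≈ 454.04.
Cycle time = Q*/D × 260 = 454.04 / 9,386 × 260 ≈ 12.577 days.

T ≈ 12.6 days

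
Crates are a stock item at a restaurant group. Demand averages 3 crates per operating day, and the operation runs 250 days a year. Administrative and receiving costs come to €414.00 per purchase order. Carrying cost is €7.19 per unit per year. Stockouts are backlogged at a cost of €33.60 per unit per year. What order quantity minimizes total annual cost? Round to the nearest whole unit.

Annual demand D = 3 × 250 = 750.
With planned backorders, Q* = √(2DS/H) · √((H+B)/B).
√(2DS/H) = √(2 × 750 × 414 / 7.19) = 293.888.
√((H+B)/B) = √((7.19+33.6)/33.6) = 1.1018.
Q* ≈ 323.809.

Q* ≈ 324 crates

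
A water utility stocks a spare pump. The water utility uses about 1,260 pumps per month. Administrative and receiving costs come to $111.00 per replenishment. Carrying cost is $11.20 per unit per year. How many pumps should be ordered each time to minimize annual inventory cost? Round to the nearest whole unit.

Annual demand D = 1,260 × 12 = 15,120.
EOQ = √(2DS / H) = √(2 × 15,120 × 111 / 11.2).
= √(3,356,640 / 11.2) = √299,700 ≈ 547.449.

Q* ≈ 547 pumps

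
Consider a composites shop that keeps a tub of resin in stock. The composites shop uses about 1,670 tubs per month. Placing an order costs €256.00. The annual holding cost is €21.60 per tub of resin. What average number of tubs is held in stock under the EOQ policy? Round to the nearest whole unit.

Average inventory ≈ 345 tubs

Annual demand D = 1,670 × 12 = 20,040.
The optimal lot size = √(2DS/H) = √(2 × 20,040 × 256 / 21.6) ≈ 689.22.
Average inventory = Q*/2 ≈ 689.22 / 2 = 344.609.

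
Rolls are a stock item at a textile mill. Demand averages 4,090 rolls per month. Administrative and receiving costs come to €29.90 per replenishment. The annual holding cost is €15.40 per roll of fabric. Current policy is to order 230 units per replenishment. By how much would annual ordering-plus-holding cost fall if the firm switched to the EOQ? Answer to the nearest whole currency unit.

Extra cost ≈ €1,428 per year

Annual demand D = 4,090 × 12 = 49,080.
EOQ = √(2DS/H) = √(2 × 49,080 × 29.9 / 15.4) ≈ 436.56.
Cost at Q* = (D/Q*)S + (Q*/2)H = √(2DSH) ≈ €6,723.00.
Cost at Q = 230: (49,080/230)×29.9 + (230/2)×15.4 = €6,380.40 + €1,771.00 = €8,151.40.
Excess = €8,151.40 − €6,723.00 = €1,428.40.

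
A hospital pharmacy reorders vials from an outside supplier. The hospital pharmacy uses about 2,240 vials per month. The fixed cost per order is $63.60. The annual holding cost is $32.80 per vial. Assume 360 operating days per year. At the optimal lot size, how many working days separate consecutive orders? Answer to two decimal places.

T ≈ 4.32 days

Annual demand D = 2,240 × 12 = 26,880.
Q* = √(2DS/H) = √(2 × 26,880 × 63.6 / 32.8) ≈ 322.87.
Cycle time = Q*/D × 360 = 322.87 / 26,880 × 360 ≈ 4.324 days.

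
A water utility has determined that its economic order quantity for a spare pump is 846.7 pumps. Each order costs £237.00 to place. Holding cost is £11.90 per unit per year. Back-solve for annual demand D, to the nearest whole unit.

D ≈ 17,998 pumps per year

The basic EOQ model gives Q* = √(2DS/H); rearrange for the unknown.
From Q* = √(2DS/H): D = Q*²H / (2S) = 846.7² × 11.9 / (2 × 237) = 17998.145.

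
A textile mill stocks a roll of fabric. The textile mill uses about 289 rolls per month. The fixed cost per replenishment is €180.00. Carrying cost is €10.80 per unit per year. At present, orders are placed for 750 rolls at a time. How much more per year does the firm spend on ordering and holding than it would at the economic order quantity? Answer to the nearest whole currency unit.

Extra cost ≈ €1,210 per year

Annual demand D = 289 × 12 = 3,468.
EOQ = √(2DS/H) = √(2 × 3,468 × 180 / 10.8) ≈ 340.00.
Cost at Q* = (D/Q*)S + (Q*/2)H = √(2DSH) ≈ €3,672.00.
Cost at Q = 750: (3,468/750)×180 + (750/2)×10.8 = €832.32 + €4,050.00 = €4,882.32.
Excess = €4,882.32 − €3,672.00 = €1,210.32.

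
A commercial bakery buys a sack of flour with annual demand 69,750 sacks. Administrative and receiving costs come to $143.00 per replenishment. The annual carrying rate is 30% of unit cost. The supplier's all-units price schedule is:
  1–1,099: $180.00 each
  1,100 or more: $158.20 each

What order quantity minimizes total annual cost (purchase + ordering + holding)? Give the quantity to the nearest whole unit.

Q* ≈ 1,100 sacks

Holding cost per unit per year at price C is H = 0.30·C.
For each price level, check whether its EOQ is feasible; otherwise the best quantity at that price is the breakpoint.
EOQ at $180.00 = 607.8 (feasible in tier 1): TC = 69,750×$180.00 + (69,750/607.8)×143 + (607.8/2)×0.30×$180.00 = $12,587,821.01.
EOQ at $158.20 = 648.3 < 1100, so use break Q=1100: TC = 69,750×$158.20 + (69,750/1100.0)×143 + (1100.0/2)×0.30×$158.20 = $11,069,620.50.
Lowest total cost is $11,069,620.50 at Q = 1100.0.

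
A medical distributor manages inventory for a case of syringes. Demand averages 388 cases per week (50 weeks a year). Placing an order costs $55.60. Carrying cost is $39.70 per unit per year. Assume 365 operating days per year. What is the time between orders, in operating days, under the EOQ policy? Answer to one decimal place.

Annual demand D = 388 × 50 = 19,400.
Q* = √(2DS/H) = √(2 × 19,400 × 55.6 / 39.7) ≈ 233.11.
Cycle time = Q*/D × 365 = 233.11 / 19,400 × 365 ≈ 4.386 days.

T ≈ 4.4 days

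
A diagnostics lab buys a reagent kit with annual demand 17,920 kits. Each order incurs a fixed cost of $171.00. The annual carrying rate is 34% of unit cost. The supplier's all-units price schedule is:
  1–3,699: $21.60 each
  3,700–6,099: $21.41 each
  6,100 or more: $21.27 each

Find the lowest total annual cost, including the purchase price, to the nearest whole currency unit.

Holding cost per unit per year at price C is H = 0.34·C.
For each price level, check whether its EOQ is feasible; otherwise the best quantity at that price is the breakpoint.
EOQ at $21.60 = 913.5 (feasible in tier 1): TC = 17,920×$21.60 + (17,920/913.5)×171 + (913.5/2)×0.34×$21.60 = $393,780.85.
EOQ at $21.41 = 917.6 < 3700, so use break Q=3700: TC = 17,920×$21.41 + (17,920/3700.0)×171 + (3700.0/2)×0.34×$21.41 = $397,962.28.
EOQ at $21.27 = 920.6 < 6100, so use break Q=6100: TC = 17,920×$21.27 + (17,920/6100.0)×171 + (6100.0/2)×0.34×$21.27 = $403,717.74.
Lowest total cost among the candidates is at Q = 913.5.

TC* ≈ $393,781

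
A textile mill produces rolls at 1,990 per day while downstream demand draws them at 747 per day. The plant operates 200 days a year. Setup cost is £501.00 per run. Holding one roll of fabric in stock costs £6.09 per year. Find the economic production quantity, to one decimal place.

Q* ≈ 6,273.2 rolls

Annual demand D = 747 × 200 = 149,400.
Production build-up factor (1 − d/p) = 1 − 747/1,990 = 0.6246.
Q* = √(2DS / (H(1 − d/p))) = √(2 × 149,400 × 501 / (6.09 × 0.6246)).
= √(149,698,800 / 3.804) ≈ 6273.234.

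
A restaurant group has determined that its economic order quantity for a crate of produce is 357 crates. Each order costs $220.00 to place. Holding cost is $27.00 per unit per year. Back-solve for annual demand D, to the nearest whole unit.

D ≈ 7,821 crates per year

Invert the EOQ relation Q*² = 2DS/H.
From Q* = √(2DS/H): D = Q*²H / (2S) = 357² × 27 / (2 × 220) = 7820.734.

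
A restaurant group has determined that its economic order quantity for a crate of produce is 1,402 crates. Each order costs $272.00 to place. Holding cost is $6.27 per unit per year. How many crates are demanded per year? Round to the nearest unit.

D ≈ 22,655 crates per year

Invert the EOQ relation Q*² = 2DS/H.
From Q* = √(2DS/H): D = Q*²H / (2S) = 1,402² × 6.27 / (2 × 272) = 22655.031.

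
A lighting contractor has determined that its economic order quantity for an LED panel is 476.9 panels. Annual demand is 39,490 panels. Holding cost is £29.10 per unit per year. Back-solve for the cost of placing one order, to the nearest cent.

Squaring Q* = √(2DS/H) gives Q*² = 2DS/H.
From Q* = √(2DS/H): S = Q*²H / (2D) = 476.9² × 29.1 / (2 × 39,490) = 83.7974.

S ≈ £83.80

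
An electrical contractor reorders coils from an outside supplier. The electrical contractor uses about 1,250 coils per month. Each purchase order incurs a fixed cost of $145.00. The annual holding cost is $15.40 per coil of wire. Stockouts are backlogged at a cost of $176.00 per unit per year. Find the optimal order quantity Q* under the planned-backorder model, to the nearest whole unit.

Annual demand D = 1,250 × 12 = 15,000.
With planned backorders, Q* = √(2DS/H) · √((H+B)/B).
√(2DS/H) = √(2 × 15,000 × 145 / 15.4) = 531.477.
√((H+B)/B) = √((15.4+176)/176) = 1.0428.
Q* ≈ 554.241.

Q* ≈ 554 coils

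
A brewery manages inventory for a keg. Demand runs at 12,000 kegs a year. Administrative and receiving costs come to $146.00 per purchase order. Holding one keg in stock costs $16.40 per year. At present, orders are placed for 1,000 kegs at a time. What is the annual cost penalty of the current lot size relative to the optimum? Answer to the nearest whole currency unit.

Extra cost ≈ $2,371 per year

EOQ = √(2DS/H) = √(2 × 12,000 × 146 / 16.4) ≈ 462.23.
Cost at Q* = (D/Q*)S + (Q*/2)H = √(2DSH) ≈ $7,580.61.
Cost at Q = 1,000: (12,000/1,000)×146 + (1,000/2)×16.4 = $1,752.00 + $8,200.00 = $9,952.00.
Excess = $9,952.00 − $7,580.61 = $2,371.39.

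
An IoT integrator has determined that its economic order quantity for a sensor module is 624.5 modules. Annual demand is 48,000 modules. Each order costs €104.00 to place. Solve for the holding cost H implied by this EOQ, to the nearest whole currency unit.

H ≈ €26

The basic EOQ model gives Q* = √(2DS/H); rearrange for the unknown.
From Q* = √(2DS/H): H = 2DS / Q*² = 2 × 48,000 × 104 / 624.5² = 25.6000.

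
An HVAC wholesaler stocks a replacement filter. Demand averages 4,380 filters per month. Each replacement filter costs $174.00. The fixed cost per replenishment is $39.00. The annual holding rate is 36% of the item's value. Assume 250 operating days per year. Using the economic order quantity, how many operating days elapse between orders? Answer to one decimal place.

T ≈ 1.2 days

Annual demand D = 4,380 × 12 = 52,560.
Holding cost H = 0.36 × $174.00 = $62.6400 per unit per year.
EOQ = √(2DS/H) = √(2 × 52,560 × 39 / 62.64) ≈ 255.83.
Cycle time = Q*/D × 250 = 255.83 / 52,560 × 250 ≈ 1.217 days.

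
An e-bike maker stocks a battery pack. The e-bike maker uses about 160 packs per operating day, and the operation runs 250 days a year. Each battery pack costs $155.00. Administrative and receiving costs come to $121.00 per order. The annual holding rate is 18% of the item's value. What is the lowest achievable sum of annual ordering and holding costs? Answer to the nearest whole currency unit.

Annual demand D = 160 × 250 = 40,000.
Holding cost H = 0.18 × $155.00 = $27.9000 per unit per year.
Q* = √(2DS/H) = √(2 × 40,000 × 121 / 27.9) ≈ 589.03.
At the optimum the two cost components are equal, so total cost = 2·(Q*/2)H = Q*·H.
Minimum total = √(2DSH) = √(2 × 40,000 × 121 × 27.9) ≈ 16433.867.

TC* ≈ $16,434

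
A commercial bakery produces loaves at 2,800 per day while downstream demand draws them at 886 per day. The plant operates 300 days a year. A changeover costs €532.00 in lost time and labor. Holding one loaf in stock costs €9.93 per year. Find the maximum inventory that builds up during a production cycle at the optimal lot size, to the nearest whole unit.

Annual demand D = 886 × 300 = 265,800.
Production build-up factor (1 − d/p) = 1 − 886/2,800 = 0.6836.
Q* = √(2DS / (H(1 − d/p))) = √(2 × 265,800 × 532 / (9.93 × 0.6836)).
= √(282,811,200 / 6.7879) ≈ 6454.784.
Maximum inventory = Q*(1 − d/p) = 6454.784 × 0.6836 ≈ 4412.306.

I_max ≈ 4,412 loaves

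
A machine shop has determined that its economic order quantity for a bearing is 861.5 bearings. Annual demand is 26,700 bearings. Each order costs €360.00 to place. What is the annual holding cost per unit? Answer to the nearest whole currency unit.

H ≈ €26

Squaring Q* = √(2DS/H) gives Q*² = 2DS/H.
From Q* = √(2DS/H): H = 2DS / Q*² = 2 × 26,700 × 360 / 861.5² = 25.9020.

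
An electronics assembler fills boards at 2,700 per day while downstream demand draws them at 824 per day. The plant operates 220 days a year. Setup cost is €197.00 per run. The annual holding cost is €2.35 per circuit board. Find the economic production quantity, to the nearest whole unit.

Annual demand D = 824 × 220 = 181,280.
Production build-up factor (1 − d/p) = 1 − 824/2,700 = 0.6948.
Q* = √(2DS / (H(1 − d/p))) = √(2 × 181,280 × 197 / (2.35 × 0.6948)).
= √(71,424,320 / 1.6328) ≈ 6613.854.

Q* ≈ 6,614 boards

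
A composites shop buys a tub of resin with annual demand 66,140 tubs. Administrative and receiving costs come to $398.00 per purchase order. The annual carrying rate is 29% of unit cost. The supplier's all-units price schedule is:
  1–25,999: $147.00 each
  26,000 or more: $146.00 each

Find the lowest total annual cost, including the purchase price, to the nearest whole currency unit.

Holding cost per unit per year at price C is H = 0.29·C.
Evaluate total cost at each tier's feasible EOQ or, if the EOQ is below the tier, at the tier's minimum quantity.
EOQ at $147.00 = 1111.3 (feasible in tier 1): TC = 66,140×$147.00 + (66,140/1111.3)×398 + (1111.3/2)×0.29×$147.00 = $9,769,954.68.
EOQ at $146.00 = 1115.1 < 26000, so use break Q=26000: TC = 66,140×$146.00 + (66,140/26000.0)×398 + (26000.0/2)×0.29×$146.00 = $10,207,872.45.
Lowest total cost among the candidates is at Q = 1111.3.

TC* ≈ $9,769,955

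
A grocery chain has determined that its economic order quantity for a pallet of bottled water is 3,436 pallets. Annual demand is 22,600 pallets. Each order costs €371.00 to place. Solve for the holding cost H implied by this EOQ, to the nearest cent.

The basic EOQ model gives Q* = √(2DS/H); rearrange for the unknown.
From Q* = √(2DS/H): H = 2DS / Q*² = 2 × 22,600 × 371 / 3,436² = 1.4204.

H ≈ €1.42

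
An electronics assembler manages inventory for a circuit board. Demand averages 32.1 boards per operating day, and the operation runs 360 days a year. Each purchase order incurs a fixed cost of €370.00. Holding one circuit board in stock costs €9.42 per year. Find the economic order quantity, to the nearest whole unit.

Q* ≈ 953 boards

Annual demand D = 32.1 × 360 = 11,556.
EOQ = √(2DS / H) = √(2 × 11,556 × 370 / 9.42).
= √(8,551,440 / 9.42) = √907,796.1783 ≈ 952.783.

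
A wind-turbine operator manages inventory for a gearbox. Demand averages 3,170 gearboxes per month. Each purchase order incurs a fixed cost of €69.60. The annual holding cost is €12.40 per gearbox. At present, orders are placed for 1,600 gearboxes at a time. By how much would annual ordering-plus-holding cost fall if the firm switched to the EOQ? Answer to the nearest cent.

Annual demand D = 3,170 × 12 = 38,040.
EOQ = √(2DS/H) = √(2 × 38,040 × 69.6 / 12.4) ≈ 653.48.
Cost at Q* = (D/Q*)S + (Q*/2)H = √(2DSH) ≈ €8,103.09.
Cost at Q = 1,600: (38,040/1,600)×69.6 + (1,600/2)×12.4 = €1,654.74 + €9,920.00 = €11,574.74.
Excess = €11,574.74 − €8,103.09 = €3,471.65.

Extra cost ≈ €3,471.65 per year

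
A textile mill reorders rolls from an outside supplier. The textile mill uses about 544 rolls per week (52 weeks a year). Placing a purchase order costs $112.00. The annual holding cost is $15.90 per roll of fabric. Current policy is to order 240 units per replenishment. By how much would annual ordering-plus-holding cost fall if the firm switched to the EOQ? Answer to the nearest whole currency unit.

Annual demand D = 544 × 52 = 28,288.
EOQ = √(2DS/H) = √(2 × 28,288 × 112 / 15.9) ≈ 631.29.
Cost at Q* = (D/Q*)S + (Q*/2)H = √(2DSH) ≈ $10,037.46.
Cost at Q = 240: (28,288/240)×112 + (240/2)×15.9 = $13,201.07 + $1,908.00 = $15,109.07.
Excess = $15,109.07 − $10,037.46 = $5,071.61.

Extra cost ≈ $5,072 per year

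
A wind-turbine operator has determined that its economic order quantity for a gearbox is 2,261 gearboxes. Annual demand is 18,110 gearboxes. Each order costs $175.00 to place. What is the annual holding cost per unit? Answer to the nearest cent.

Squaring Q* = √(2DS/H) gives Q*² = 2DS/H.
From Q* = √(2DS/H): H = 2DS / Q*² = 2 × 18,110 × 175 / 2,261² = 1.2399.

H ≈ $1.24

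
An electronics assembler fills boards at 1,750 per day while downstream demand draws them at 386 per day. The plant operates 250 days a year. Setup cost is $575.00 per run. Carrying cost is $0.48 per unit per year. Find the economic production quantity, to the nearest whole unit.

Annual demand D = 386 × 250 = 96,500.
Production build-up factor (1 − d/p) = 1 − 386/1,750 = 0.7794.
Q* = √(2DS / (H(1 − d/p))) = √(2 × 96,500 × 575 / (0.48 × 0.7794)).
= √(110,975,000 / 0.3741) ≈ 17222.802.

Q* ≈ 17,223 boards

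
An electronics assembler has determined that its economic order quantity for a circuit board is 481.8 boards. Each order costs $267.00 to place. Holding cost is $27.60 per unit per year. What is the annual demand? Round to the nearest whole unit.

Invert the EOQ relation Q*² = 2DS/H.
From Q* = √(2DS/H): D = Q*²H / (2S) = 481.8² × 27.6 / (2 × 267) = 11997.794.

D ≈ 11,998 boards per year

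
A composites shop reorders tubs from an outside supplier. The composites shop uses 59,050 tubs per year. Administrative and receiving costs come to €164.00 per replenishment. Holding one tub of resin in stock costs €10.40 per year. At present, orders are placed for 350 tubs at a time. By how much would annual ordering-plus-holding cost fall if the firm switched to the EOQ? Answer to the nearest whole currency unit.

Extra cost ≈ €15,296 per year

EOQ = √(2DS/H) = √(2 × 59,050 × 164 / 10.4) ≈ 1364.68.
Cost at Q* = (D/Q*)S + (Q*/2)H = √(2DSH) ≈ €14,192.65.
Cost at Q = 350: (59,050/350)×164 + (350/2)×10.4 = €27,669.14 + €1,820.00 = €29,489.14.
Excess = €29,489.14 − €14,192.65 = €15,296.49.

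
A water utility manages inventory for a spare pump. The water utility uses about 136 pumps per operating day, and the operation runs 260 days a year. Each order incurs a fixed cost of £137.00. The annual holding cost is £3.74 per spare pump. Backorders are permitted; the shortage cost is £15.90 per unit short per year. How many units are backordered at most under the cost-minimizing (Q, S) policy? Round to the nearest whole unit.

S* ≈ 341 pumps

Annual demand D = 136 × 260 = 35,360.
With planned backorders, Q* = √(2DS/H) · √((H+B)/B).
√(2DS/H) = √(2 × 35,360 × 137 / 3.74) = 1609.517.
√((H+B)/B) = √((3.74+15.9)/15.9) = 1.1114.
Q* ≈ 1788.825.
S* = Q* · H/(H+B) = 1788.825 × 3.74/19.64 ≈ 340.642.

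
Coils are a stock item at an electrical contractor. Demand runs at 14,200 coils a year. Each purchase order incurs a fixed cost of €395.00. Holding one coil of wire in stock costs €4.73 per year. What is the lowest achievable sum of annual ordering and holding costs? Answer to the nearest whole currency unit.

EOQ = √(2DS/H) = √(2 × 14,200 × 395 / 4.73) ≈ 1540.02.
At the optimum the two cost components are equal, so total cost = 2·(Q*/2)H = Q*·H.
Minimum total = √(2DSH) = √(2 × 14,200 × 395 × 4.73) ≈ 7284.308.

TC* ≈ €7,284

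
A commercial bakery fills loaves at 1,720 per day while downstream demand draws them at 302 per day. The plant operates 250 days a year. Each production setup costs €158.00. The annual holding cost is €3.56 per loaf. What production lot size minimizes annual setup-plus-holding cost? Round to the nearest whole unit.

Annual demand D = 302 × 250 = 75,500.
Production build-up factor (1 − d/p) = 1 − 302/1,720 = 0.8244.
Q* = √(2DS / (H(1 − d/p))) = √(2 × 75,500 × 158 / (3.56 × 0.8244)).
= √(23,858,000 / 2.9349) ≈ 2851.137.

Q* ≈ 2,851 loaves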